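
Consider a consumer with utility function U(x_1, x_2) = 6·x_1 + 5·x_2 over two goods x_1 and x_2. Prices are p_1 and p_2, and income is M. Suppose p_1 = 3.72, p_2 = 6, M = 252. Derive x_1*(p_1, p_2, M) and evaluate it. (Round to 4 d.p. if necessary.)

Perfect substitutes: compare marginal utility per dollar. 6/p_1 vs 5/p_2 → 1.6129 vs 0.8333.
x_1 gives more utility per dollar, so spend all income on x_1: x_1* = M/p_1, x_2* = 0.
Numerically: x_1* = 67.7419, x_2* = 0.

x_1* = 67.7419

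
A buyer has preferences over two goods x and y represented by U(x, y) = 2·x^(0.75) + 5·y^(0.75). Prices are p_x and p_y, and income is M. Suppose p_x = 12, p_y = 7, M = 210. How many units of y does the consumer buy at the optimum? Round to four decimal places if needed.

y* = 29.8483

MU_x ∝ 2·x^(-0.25), MU_y ∝ 5·y^(-0.25), so MRS = (2/5)·(y/x)^(0.25) = p_x/p_y.
Solve for the ratio: y/x = [(5/2)·p_x/p_y]^(4).
Substitute y = (y/x)·x into the budget: x* = M/(p_x + p_y·(y/x)).
Numerically y/x = 337.359434, so x* = 210/(12 + 7·337.359434) = 0.0885 and y* = 337.359434·0.0885 = 29.8483.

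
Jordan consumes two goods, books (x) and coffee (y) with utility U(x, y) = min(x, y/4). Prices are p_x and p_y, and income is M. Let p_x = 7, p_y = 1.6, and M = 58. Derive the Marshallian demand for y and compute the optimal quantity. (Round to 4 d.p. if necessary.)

y* = 17.3134

Demand: x*(p_x,p_y,M) = M/(p_x + 4·p_y), y* = 4·M/(p_x + 4·p_y).
Here 7 + 4·1.6 = 13.4, giving y* = 17.3134.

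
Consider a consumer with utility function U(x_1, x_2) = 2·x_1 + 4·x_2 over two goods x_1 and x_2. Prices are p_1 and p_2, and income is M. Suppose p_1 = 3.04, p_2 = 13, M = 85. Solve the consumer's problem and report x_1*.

x_1* = 27.9605

Perfect substitutes: compare marginal utility per dollar. 2/p_1 vs 4/p_2 → 0.6579 vs 0.3077.
x_1 gives more utility per dollar, so spend all income on x_1: x_1* = M/p_1, x_2* = 0.
Numerically: x_1* = 27.9605, x_2* = 0.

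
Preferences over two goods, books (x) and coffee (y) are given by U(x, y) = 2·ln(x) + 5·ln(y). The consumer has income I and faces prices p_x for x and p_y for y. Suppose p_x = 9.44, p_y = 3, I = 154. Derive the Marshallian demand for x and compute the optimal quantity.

The MRS is (2/5)·y/x. Set MRS = p_x/p_y.
So 2·p_y·y = 5·p_x·x; combined with the budget, a share 2/7 of income goes to x.
Demand: x*(p_x,p_y,I) = 2/7·I/p_x and y* = 5/7·I/p_y.
At p_x=9.44, p_y=3, I=154: x* = 2/7·154/9.44 = 4.661.

x* = 4.661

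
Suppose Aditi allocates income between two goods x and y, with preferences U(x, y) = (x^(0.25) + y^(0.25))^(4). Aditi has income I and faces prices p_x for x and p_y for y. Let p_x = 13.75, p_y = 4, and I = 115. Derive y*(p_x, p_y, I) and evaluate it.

y* = 17.2922

MU_x ∝ x^(-0.75), MU_y ∝ y^(-0.75), so MRS = (y/x)^(0.75) = p_x/p_y.
Solve for the ratio: y/x = [p_x/p_y]^(4/3).
Substitute y = (y/x)·x into the budget: x* = I/(p_x + p_y·(y/x)).
Numerically y/x = 5.187884, so x* = 115/(13.75 + 4·5.187884) = 3.3332 and y* = 5.187884·3.3332 = 17.2922.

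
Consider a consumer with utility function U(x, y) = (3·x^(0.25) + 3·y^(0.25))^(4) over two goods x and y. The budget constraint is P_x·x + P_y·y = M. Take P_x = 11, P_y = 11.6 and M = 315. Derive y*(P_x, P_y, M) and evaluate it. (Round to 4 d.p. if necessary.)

y* = 13.4574

MU_x ∝ 3·x^(-0.75), MU_y ∝ 3·y^(-0.75), so MRS = (y/x)^(0.75) = P_x/P_y.
Hence y/x = (P_x/P_y)^(1/(0.75)), i.e. raised to the 4/3 power.
Substitute y = (y/x)·x into the budget: x* = M/(P_x + P_y·(y/x)).
Numerically y/x = 0.931636, so x* = 315/(11 + 11.6·0.931636) = 14.4449 and y* = 0.931636·14.4449 = 13.4574.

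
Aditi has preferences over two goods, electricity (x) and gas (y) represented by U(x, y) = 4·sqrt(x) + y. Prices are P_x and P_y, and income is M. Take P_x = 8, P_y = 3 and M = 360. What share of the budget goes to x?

share on x = 0.0125

MU_x = 2/√x, MU_y = 1. Tangency: 2/√x = P_x/P_y.
Solve: √x = 2·P_y/P_x, so x*(P_x,P_y) = (2·P_y/P_x)², and y* = (M − P_x·x*)/P_y.
Plugging in: x* = (2·3/8)² = 0.5625, y* = 118.5.
Expenditure on x: 8·0.5625 = 4.5; share = 0.0125.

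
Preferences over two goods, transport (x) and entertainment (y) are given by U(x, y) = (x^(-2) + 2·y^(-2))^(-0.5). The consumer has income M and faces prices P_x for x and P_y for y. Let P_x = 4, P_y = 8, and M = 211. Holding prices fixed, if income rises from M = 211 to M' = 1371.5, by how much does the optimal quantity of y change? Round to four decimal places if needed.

MRS = MU_x/MU_y = (1/2)·(y/x)^(3). Set equal to P_x/P_y.
Solve for the ratio: y/x = [2·P_x/P_y]^(1/3).
Substitute y = (y/x)·x into the budget: x* = M/(P_x + P_y·(y/x)).
Numerically y/x = 1, so x* = 211/(4 + 8·1) = 17.5833 and y* = 1·17.5833 = 17.5833.
At M' = 1371.5: y* = 114.2917. Change: 114.2917 − 17.5833 = 96.7083.

Δy* = 96.7083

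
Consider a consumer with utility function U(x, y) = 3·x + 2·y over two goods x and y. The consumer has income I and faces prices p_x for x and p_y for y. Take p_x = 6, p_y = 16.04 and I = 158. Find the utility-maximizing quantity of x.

x* = 26.3333

Numerically: x* = 26.3333, y* = 0.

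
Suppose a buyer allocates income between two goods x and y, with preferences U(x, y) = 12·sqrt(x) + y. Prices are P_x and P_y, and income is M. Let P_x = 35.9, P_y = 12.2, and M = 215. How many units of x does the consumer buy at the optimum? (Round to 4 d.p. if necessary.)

x* = 4.1575

Utility is quasi-linear in y; the FOC for x is 6/√x = P_x/P_y.
Solve: √x = 6·P_y/P_x, so x*(P_x,P_y) = (6·P_y/P_x)², and y* = (M − P_x·x*)/P_y.
Plugging in: x* = (6·12.2/35.9)² = 4.1575.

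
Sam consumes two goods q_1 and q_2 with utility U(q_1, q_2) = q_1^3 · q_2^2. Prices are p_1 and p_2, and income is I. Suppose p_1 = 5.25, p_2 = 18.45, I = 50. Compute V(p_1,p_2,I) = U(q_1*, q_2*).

V = 219.2568

Tangency: MRS = (3/2)·q_2/q_1 = p_1/p_2.
So 3·p_2·q_2 = 2·p_1·q_1; combined with the budget, a share 0.6 of income goes to q_1.
Demand: q_1*(p_1,p_2,I) = 0.6·I/p_1 and q_2* = 0.4·I/p_2.
At p_1=5.25, p_2=18.45, I=50: q_1* = 0.6·50/5.25 = 5.7143, q_2* = 1.084.
Utility at the optimum: U(5.7143, 1.084) = 219.2568.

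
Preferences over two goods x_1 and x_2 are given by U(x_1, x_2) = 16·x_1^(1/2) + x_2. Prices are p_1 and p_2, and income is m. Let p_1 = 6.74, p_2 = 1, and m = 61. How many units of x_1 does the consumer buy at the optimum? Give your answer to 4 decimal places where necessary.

x_1* = 1.4088

MU_x_1 = 8/√x_1, MU_x_2 = 1. Tangency: 8/√x_1 = p_1/p_2.
Thus x_1* = (8·p_2/p_1)² — independent of m — with the rest of income spent on x_2.
Plugging in: x_1* = (8·1/6.74)² = 1.4088.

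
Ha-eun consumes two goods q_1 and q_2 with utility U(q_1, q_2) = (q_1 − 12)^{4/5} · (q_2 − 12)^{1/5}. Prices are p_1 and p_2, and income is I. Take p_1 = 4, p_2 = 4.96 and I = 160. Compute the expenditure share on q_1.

share on q_1 = 0.5624

MRS = 4·(q_2−12)/(q_1−12). Tangency with p_1/p_2 gives q_2−12 = (1/4)·(p_1/p_2)·(q_1−12).
After buying the subsistence bundle (12, 12), a share 0.8 of the remaining income goes to q_1: q_1* = 12 + 0.8·(I − 12p_1 − 12p_2)/p_1.
Discretionary income = 160 − 12·4 − 12·4.96 = 52.48; q_1* = 12 + 0.8·52.48/4 = 22.496; q_2* = 12 + 0.2·52.48/4.96 = 14.1161.
Expenditure on q_1: 4·22.496 = 89.984; share = 0.5624.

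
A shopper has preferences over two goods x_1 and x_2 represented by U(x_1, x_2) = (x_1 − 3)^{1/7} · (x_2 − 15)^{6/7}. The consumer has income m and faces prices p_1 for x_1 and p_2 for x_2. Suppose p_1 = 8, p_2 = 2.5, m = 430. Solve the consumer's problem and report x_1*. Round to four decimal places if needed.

x_1* = 9.5804

Substituting into the budget: x_1* = 3 + 1/7·(m − 3·p_1 − 15·p_2)/p_1, and x_2* = 15 + 6/7·(…)/p_2.
Discretionary income = 430 − 3·8 − 15·2.5 = 368.5; x_1* = 3 + 1/7·368.5/8 = 9.5804.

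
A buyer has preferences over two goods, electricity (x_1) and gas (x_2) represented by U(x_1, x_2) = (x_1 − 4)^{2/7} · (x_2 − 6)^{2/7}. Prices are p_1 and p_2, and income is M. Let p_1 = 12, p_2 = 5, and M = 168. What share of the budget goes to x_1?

This is Cobb-Douglas in (x_1−4, x_2−6): tangency gives 2/7·p_2·(x_2−6) = 2/7·p_1·(x_1−4).
Substituting into the budget: x_1* = 4 + 0.5·(M − 4·p_1 − 6·p_2)/p_1, and x_2* = 6 + 0.5·(…)/p_2.
Discretionary income = 168 − 4·12 − 6·5 = 90; x_1* = 4 + 0.5·90/12 = 7.75; x_2* = 6 + 0.5·90/5 = 15.
Expenditure on x_1: 12·7.75 = 93; share = 0.5536.

share on x_1 = 0.5536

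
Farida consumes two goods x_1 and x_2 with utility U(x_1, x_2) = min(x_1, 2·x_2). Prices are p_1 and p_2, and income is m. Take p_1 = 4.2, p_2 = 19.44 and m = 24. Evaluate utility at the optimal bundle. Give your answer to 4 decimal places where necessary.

V = 1.7241

Leontief preferences: the optimum is at the kink where x_1/2 = x_2/1, i.e. x_2 = (1/2)·x_1.
Budget: p_1·x_1 + p_2·(1/2)·x_1 = m, so (2·p_1 + p_2)·x_1 = 2·m.
Demand: x_1*(p_1,p_2,m) = 2·m/(2·p_1 + p_2), x_2* = m/(2·p_1 + p_2).
Here 2·4.2 + 19.44 = 27.84, giving x_1* = 1.7241 and x_2* = 0.8621.
Utility at the optimum: U(1.7241, 0.8621) = 1.7241.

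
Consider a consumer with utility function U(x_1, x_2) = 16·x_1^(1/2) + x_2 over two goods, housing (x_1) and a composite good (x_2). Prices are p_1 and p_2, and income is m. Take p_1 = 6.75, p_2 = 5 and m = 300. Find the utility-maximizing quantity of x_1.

MU_x_1 = 8/√x_1, MU_x_2 = 1. Tangency: 8/√x_1 = p_1/p_2.
Thus x_1* = (8·p_2/p_1)² — independent of m — with the rest of income spent on x_2.
Plugging in: x_1* = (8·5/6.75)² = 35.1166.

x_1* = 35.1166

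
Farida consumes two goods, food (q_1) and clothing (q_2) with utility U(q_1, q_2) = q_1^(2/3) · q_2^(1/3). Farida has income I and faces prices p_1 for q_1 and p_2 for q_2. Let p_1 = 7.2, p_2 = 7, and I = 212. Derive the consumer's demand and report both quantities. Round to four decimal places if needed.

MU_q_1/MU_q_2 = (2/3·q_2)/(1/3·q_1); tangency sets this equal to p_1/p_2.
So 2/3·p_2·q_2 = 1/3·p_1·q_1; combined with the budget, a share 2/3 of income goes to q_1.
Demand: q_1*(p_1,p_2,I) = 2/3·I/p_1 and q_2* = 1/3·I/p_2.
At p_1=7.2, p_2=7, I=212: q_1* = 2/3·212/7.2 = 19.6296, q_2* = 10.0952.

q_1* = 19.6296, q_2* = 10.0952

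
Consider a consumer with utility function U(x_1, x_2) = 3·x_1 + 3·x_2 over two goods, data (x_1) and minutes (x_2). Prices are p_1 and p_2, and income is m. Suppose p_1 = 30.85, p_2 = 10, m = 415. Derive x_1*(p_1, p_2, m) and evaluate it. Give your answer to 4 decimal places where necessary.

x_1* = 0

Perfect substitutes: compare marginal utility per dollar. 3/p_1 vs 3/p_2 → 0.0972 vs 0.3.
x_2 gives more utility per dollar, so spend all income on x_2: x_2* = m/p_2, x_1* = 0.
Numerically: x_1* = 0, x_2* = 41.5.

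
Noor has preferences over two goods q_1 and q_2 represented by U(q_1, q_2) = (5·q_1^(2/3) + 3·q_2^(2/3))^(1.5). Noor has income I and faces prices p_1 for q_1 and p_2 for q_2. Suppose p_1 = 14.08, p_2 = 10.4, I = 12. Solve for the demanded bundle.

q_1* = 0.6106, q_2* = 0.3273

MU_q_1 ∝ 5·q_1^(-1/3), MU_q_2 ∝ 3·q_2^(-1/3), so MRS = (5/3)·(q_2/q_1)^(1/3) = p_1/p_2.
Solve for the ratio: q_2/q_1 = [(3/5)·p_1/p_2]^(3).
With the ratio pinned down, the budget gives q_1* = I/(p_1 + p_2·(q_2/q_1)) and q_2* = (q_2/q_1)·q_1*.
Numerically q_2/q_1 = 0.535996, so q_1* = 12/(14.08 + 10.4·0.535996) = 0.6106 and q_2* = 0.535996·0.6106 = 0.3273.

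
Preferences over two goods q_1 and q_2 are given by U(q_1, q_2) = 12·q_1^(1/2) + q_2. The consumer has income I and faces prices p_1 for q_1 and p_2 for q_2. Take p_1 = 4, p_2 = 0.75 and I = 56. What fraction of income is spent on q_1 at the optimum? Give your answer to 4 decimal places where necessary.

Set MRS = p_1/p_2: 6·q_1^(−1/2) = p_1/p_2.
Thus q_1* = (6·p_2/p_1)² — independent of I — with the rest of income spent on q_2.
Plugging in: q_1* = (6·0.75/4)² = 1.2656, q_2* = 67.9167.
Expenditure on q_1: 4·1.2656 = 5.0625; share = 0.0904.

share on q_1 = 0.0904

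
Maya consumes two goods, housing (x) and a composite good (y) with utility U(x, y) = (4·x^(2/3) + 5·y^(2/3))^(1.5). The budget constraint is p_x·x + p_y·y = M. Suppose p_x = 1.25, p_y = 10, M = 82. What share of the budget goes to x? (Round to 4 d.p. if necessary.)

MRS = MU_x/MU_y = (4/5)·(y/x)^(1/3). Set equal to p_x/p_y.
Hence y/x = ((5/4)·p_x/p_y)^(1/(1/3)), i.e. raised to the 3 power.
Substitute y = (y/x)·x into the budget: x* = M/(p_x + p_y·(y/x)).
Numerically y/x = 0.003815, so x* = 82/(1.25 + 10·0.003815) = 63.6573 and y* = 0.003815·63.6573 = 0.2428.
Expenditure on x: 1.25·63.6573 = 79.5717; share = 0.9704.

share on x = 0.9704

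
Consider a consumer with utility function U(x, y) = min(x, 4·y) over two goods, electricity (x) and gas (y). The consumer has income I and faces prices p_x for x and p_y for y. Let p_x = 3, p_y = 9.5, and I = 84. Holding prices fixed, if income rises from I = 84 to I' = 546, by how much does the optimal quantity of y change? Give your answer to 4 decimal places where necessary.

Δy* = 21.4884

With perfect complements, no substitution: consume in ratio x:y = 4:1.
Budget: p_x·x + p_y·(1/4)·x = I, so (4·p_x + p_y)·x = 4·I.
Demand: x*(p_x,p_y,I) = 4·I/(4·p_x + p_y), y* = I/(4·p_x + p_y).
Here 4·3 + 9.5 = 21.5, giving y* = 3.907.
At I' = 546: y* = 25.3953. Change: 25.3953 − 3.907 = 21.4884.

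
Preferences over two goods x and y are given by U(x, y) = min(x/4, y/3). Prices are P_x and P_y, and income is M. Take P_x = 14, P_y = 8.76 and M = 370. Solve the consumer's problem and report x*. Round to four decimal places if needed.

With perfect complements, no substitution: consume in ratio x:y = 4:3.
Budget: P_x·x + P_y·(3/4)·x = M, so (4·P_x + 3·P_y)·x = 4·M.
Demand: x*(P_x,P_y,M) = 4·M/(4·P_x + 3·P_y), y* = 3·M/(4·P_x + 3·P_y).
Here 4·14 + 3·8.76 = 82.28, giving x* = 17.9874.

x* = 17.9874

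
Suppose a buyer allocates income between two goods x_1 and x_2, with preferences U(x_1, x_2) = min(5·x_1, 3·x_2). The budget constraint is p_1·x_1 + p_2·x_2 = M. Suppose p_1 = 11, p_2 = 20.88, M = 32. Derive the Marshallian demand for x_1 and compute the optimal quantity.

Leontief preferences: the optimum is at the kink where x_1/3 = x_2/5, i.e. x_2 = (5/3)·x_1.
Budget: p_1·x_1 + p_2·(5/3)·x_1 = M, so (3·p_1 + 5·p_2)·x_1 = 3·M.
Demand: x_1*(p_1,p_2,M) = 3·M/(3·p_1 + 5·p_2), x_2* = 5·M/(3·p_1 + 5·p_2).
Here 3·11 + 5·20.88 = 137.4, giving x_1* = 0.6987.

x_1* = 0.6987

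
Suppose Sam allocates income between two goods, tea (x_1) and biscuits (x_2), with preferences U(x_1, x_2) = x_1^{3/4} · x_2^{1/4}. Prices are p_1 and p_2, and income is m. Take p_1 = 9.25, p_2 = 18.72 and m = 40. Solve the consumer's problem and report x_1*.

Demand: x_1*(p_1,p_2,m) = 0.75·m/p_1 and x_2* = 0.25·m/p_2.
At p_1=9.25, p_2=18.72, m=40: x_1* = 0.75·40/9.25 = 3.2432.

x_1* = 3.2432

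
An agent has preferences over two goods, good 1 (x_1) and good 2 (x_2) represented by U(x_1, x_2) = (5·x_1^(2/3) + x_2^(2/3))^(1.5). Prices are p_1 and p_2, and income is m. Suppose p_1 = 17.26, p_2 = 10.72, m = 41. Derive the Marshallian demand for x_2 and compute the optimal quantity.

x_2* = 0.0777

From the CES first-order condition, 5·(x_2/x_1)^(1/3) = p_1/p_2.
Solve for the ratio: x_2/x_1 = [(1/5)·p_1/p_2]^(3).
With the ratio pinned down, the budget gives x_1* = m/(p_1 + p_2·(x_2/x_1)) and x_2* = (x_2/x_1)·x_1*.
Numerically x_2/x_1 = 0.033391, so x_1* = 41/(17.26 + 10.72·0.033391) = 2.3272 and x_2* = 0.033391·2.3272 = 0.0777.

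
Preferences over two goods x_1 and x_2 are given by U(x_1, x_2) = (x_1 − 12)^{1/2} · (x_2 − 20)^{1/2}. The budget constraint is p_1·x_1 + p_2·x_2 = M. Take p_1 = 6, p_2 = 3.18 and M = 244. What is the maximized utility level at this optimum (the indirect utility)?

V = 12.4082

Let x_1' = x_1−12, x_2' = x_2−20. MRS = x_2'/x_1' = p_1/p_2.
Substituting into the budget: x_1* = 12 + 0.5·(M − 12·p_1 − 20·p_2)/p_1, and x_2* = 20 + 0.5·(…)/p_2.
Discretionary income = 244 − 12·6 − 20·3.18 = 108.4; x_1* = 12 + 0.5·108.4/6 = 21.0333; x_2* = 20 + 0.5·108.4/3.18 = 37.044.
Utility at the optimum: U(21.0333, 37.044) = 12.4082.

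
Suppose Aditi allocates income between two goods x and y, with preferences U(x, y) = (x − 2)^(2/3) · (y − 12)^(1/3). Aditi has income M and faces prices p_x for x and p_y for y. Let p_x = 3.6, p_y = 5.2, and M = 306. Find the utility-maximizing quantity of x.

MRS = 2·(y−12)/(x−2). Tangency with p_x/p_y gives y−12 = (1/2)·(p_x/p_y)·(x−2).
Substituting into the budget: x* = 2 + 2/3·(M − 2·p_x − 12·p_y)/p_x, and y* = 12 + 1/3·(…)/p_y.
Discretionary income = 306 − 2·3.6 − 12·5.2 = 236.4; x* = 2 + 2/3·236.4/3.6 = 45.7778.

x* = 45.7778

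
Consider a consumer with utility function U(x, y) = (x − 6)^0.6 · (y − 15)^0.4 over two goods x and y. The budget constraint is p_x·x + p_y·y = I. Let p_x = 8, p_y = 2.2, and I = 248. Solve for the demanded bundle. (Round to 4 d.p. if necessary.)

After buying the subsistence bundle (6, 15), a share 0.6 of the remaining income goes to x: x* = 6 + 0.6·(I − 6p_x − 15p_y)/p_x.
Discretionary income = 248 − 6·8 − 15·2.2 = 167; x* = 6 + 0.6·167/8 = 18.525; y* = 15 + 0.4·167/2.2 = 45.3636.

x* = 18.525, y* = 45.3636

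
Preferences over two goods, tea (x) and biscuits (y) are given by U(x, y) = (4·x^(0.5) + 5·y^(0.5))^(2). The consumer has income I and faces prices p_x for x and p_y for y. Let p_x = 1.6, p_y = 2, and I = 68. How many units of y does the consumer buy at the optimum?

From the CES first-order condition, (4/5)·(y/x)^(0.5) = p_x/p_y.
Hence y/x = ((5/4)·p_x/p_y)^(1/(0.5)), i.e. raised to the 2 power.
Substitute y = (y/x)·x into the budget: x* = I/(p_x + p_y·(y/x)).
Numerically y/x = 1, so x* = 68/(1.6 + 2·1) = 18.8889 and y* = 1·18.8889 = 18.8889.

y* = 18.8889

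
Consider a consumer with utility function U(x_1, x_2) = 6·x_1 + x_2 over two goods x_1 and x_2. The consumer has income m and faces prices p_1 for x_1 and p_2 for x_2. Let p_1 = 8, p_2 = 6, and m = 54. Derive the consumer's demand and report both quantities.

Perfect substitutes: compare marginal utility per dollar. 6/p_1 vs 1/p_2 → 0.75 vs 0.1667.
x_1 gives more utility per dollar, so spend all income on x_1: x_1* = m/p_1, x_2* = 0.
Numerically: x_1* = 6.75, x_2* = 0.

x_1* = 6.75, x_2* = 0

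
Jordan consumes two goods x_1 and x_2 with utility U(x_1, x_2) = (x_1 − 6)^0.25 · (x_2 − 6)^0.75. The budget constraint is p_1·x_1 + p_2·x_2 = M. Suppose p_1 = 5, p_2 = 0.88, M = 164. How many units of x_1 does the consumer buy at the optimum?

Let x_1' = x_1−6, x_2' = x_2−6. MRS = (1/3)·x_2'/x_1' = p_1/p_2.
Substituting into the budget: x_1* = 6 + 0.25·(M − 6·p_1 − 6·p_2)/p_1, and x_2* = 6 + 0.75·(…)/p_2.
Discretionary income = 164 − 6·5 − 6·0.88 = 128.72; x_1* = 6 + 0.25·128.72/5 = 12.436.

x_1* = 12.436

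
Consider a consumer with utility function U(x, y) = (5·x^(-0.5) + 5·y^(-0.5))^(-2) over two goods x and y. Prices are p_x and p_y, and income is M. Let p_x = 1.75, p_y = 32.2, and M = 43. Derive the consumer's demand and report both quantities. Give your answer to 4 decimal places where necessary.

x* = 6.7504, y* = 0.9685

From the CES first-order condition, (y/x)^(1.5) = p_x/p_y.
Solve for the ratio: y/x = [p_x/p_y]^(2/3).
Substitute y = (y/x)·x into the budget: x* = M/(p_x + p_y·(y/x)).
Numerically y/x = 0.143479, so x* = 43/(1.75 + 32.2·0.143479) = 6.7504 and y* = 0.143479·6.7504 = 0.9685.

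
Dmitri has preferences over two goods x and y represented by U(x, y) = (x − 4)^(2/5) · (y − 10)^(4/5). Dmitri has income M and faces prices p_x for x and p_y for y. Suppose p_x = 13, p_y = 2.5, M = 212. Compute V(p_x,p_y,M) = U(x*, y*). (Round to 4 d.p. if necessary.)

Let x' = x−4, y' = y−10. MRS = (1/2)·y'/x' = p_x/p_y.
After buying the subsistence bundle (4, 10), a share 1/3 of the remaining income goes to x: x* = 4 + 1/3·(M − 4p_x − 10p_y)/p_x.
Discretionary income = 212 − 4·13 − 10·2.5 = 135; x* = 4 + 1/3·135/13 = 7.4615; y* = 10 + 2/3·135/2.5 = 46.
Utility at the optimum: U(7.4615, 46) = 28.8901.

V = 28.8901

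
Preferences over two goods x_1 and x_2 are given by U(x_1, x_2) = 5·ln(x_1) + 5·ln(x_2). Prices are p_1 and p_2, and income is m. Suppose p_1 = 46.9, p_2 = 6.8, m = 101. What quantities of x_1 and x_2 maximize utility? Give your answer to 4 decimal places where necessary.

Tangency: MRS = x_2/x_1 = p_1/p_2.
So 5·p_2·x_2 = 5·p_1·x_1; combined with the budget, a share 0.5 of income goes to x_1.
Demand: x_1*(p_1,p_2,m) = 0.5·m/p_1 and x_2* = 0.5·m/p_2.
At p_1=46.9, p_2=6.8, m=101: x_1* = 0.5·101/46.9 = 1.0768, x_2* = 7.4265.

x_1* = 1.0768, x_2* = 7.4265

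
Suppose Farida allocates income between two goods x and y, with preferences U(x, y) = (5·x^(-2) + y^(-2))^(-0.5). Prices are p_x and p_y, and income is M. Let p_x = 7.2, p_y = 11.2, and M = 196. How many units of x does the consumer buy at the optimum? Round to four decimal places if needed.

From the CES first-order condition, 5·(y/x)^(3) = p_x/p_y.
Hence y/x = ((1/5)·p_x/p_y)^(1/(3)), i.e. raised to the 1/3 power.
With the ratio pinned down, the budget gives x* = M/(p_x + p_y·(y/x)) and y* = (y/x)·x*.
Numerically y/x = 0.504717, so x* = 196/(7.2 + 11.2·0.504717) = 15.2496.

x* = 15.2496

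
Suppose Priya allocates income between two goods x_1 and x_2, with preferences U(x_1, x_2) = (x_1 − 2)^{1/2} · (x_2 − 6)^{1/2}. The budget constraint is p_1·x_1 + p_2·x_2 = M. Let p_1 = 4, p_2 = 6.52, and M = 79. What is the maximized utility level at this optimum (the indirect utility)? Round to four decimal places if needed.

V = 3.1213

This is Cobb-Douglas in (x_1−2, x_2−6): tangency gives 0.5·p_2·(x_2−6) = 0.5·p_1·(x_1−2).
After buying the subsistence bundle (2, 6), a share 0.5 of the remaining income goes to x_1: x_1* = 2 + 0.5·(M − 2p_1 − 6p_2)/p_1.
Discretionary income = 79 − 2·4 − 6·6.52 = 31.88; x_1* = 2 + 0.5·31.88/4 = 5.985; x_2* = 6 + 0.5·31.88/6.52 = 8.4448.
Utility at the optimum: U(5.985, 8.4448) = 3.1213.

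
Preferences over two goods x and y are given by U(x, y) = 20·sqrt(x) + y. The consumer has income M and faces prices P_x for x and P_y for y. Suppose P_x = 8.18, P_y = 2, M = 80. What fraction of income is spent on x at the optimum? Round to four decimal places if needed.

share on x = 0.6112

MU_x = 10/√x, MU_y = 1. Tangency: 10/√x = P_x/P_y.
Thus x* = (10·P_y/P_x)² — independent of M — with the rest of income spent on y.
Plugging in: x* = (10·2/8.18)² = 5.978, y* = 15.5501.
Expenditure on x: 8.18·5.978 = 48.8998; share = 0.6112.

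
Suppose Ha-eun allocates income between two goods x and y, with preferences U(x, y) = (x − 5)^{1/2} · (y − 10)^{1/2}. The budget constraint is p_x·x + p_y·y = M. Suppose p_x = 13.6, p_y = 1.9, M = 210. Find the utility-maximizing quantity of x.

x* = 9.5221

After buying the subsistence bundle (5, 10), a share 0.5 of the remaining income goes to x: x* = 5 + 0.5·(M − 5p_x − 10p_y)/p_x.
Discretionary income = 210 − 5·13.6 − 10·1.9 = 123; x* = 5 + 0.5·123/13.6 = 9.5221.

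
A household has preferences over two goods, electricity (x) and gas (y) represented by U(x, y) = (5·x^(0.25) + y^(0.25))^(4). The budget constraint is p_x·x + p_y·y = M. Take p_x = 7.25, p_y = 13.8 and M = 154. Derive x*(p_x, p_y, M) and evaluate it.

MU_x ∝ 5·x^(-0.75), MU_y ∝ y^(-0.75), so MRS = 5·(y/x)^(0.75) = p_x/p_y.
Solve for the ratio: y/x = [(1/5)·p_x/p_y]^(4/3).
Substitute y = (y/x)·x into the budget: x* = M/(p_x + p_y·(y/x)).
Numerically y/x = 0.049581, so x* = 154/(7.25 + 13.8·0.049581) = 19.4096.

x* = 19.4096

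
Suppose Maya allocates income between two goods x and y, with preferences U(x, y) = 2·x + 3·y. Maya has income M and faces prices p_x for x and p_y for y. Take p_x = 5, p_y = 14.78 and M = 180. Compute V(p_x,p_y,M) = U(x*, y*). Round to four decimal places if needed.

V = 72

x gives more utility per dollar, so spend all income on x: x* = M/p_x, y* = 0.
Numerically: x* = 36, y* = 0.
Utility at the optimum: U(36, 0) = 72.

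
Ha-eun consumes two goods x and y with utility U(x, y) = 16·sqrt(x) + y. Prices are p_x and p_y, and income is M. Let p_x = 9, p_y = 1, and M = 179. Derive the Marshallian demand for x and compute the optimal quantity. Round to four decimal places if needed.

x* = 0.7901

Plugging in: x* = (8·1/9)² = 0.7901.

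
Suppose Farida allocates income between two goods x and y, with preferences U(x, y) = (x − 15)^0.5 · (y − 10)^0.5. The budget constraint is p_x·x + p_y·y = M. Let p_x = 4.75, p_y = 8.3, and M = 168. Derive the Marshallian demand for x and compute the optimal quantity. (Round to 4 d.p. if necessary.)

x* = 16.4474

This is Cobb-Douglas in (x−15, y−10): tangency gives 0.5·p_y·(y−10) = 0.5·p_x·(x−15).
After buying the subsistence bundle (15, 10), a share 0.5 of the remaining income goes to x: x* = 15 + 0.5·(M − 15p_x − 10p_y)/p_x.
Discretionary income = 168 − 15·4.75 − 10·8.3 = 13.75; x* = 15 + 0.5·13.75/4.75 = 16.4474.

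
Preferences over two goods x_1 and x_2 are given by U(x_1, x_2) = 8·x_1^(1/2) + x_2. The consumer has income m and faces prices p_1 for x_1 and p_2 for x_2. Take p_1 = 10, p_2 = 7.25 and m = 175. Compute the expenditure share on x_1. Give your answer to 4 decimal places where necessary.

share on x_1 = 0.4806

Set MRS = p_1/p_2: 4·x_1^(−1/2) = p_1/p_2.
Thus x_1* = (4·p_2/p_1)² — independent of m — with the rest of income spent on x_2.
Plugging in: x_1* = (4·7.25/10)² = 8.41, x_2* = 12.5379.
Expenditure on x_1: 10·8.41 = 84.1; share = 0.4806.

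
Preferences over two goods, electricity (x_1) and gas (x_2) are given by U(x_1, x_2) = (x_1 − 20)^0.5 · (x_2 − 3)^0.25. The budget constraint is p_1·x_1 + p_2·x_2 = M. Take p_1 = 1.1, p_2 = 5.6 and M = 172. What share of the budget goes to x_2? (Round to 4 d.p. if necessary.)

share on x_2 = 0.3558

This is Cobb-Douglas in (x_1−20, x_2−3): tangency gives 0.5·p_2·(x_2−3) = 0.25·p_1·(x_1−20).
Substituting into the budget: x_1* = 20 + 2/3·(M − 20·p_1 − 3·p_2)/p_1, and x_2* = 3 + 1/3·(…)/p_2.
Discretionary income = 172 − 20·1.1 − 3·5.6 = 133.2; x_1* = 20 + 2/3·133.2/1.1 = 100.7273; x_2* = 3 + 1/3·133.2/5.6 = 10.9286.
Expenditure on x_2: 5.6·10.9286 = 61.2; share = 0.3558.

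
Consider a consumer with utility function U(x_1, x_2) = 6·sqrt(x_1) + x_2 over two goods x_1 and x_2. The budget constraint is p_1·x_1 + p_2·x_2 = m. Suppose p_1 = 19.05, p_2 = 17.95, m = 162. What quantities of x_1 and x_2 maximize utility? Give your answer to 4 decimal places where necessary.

x_1* = 7.9906, x_2* = 0.5448

Set MRS = p_1/p_2: 3·x_1^(−1/2) = p_1/p_2.
Solve: √x_1 = 3·p_2/p_1, so x_1*(p_1,p_2) = (3·p_2/p_1)², and x_2* = (m − p_1·x_1*)/p_2.
Plugging in: x_1* = (3·17.95/19.05)² = 7.9906, x_2* = 0.5448.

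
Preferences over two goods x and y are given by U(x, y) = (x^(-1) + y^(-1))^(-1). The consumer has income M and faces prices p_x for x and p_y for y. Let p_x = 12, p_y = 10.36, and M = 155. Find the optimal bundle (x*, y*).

x* = 6.6955, y* = 7.206

MU_x ∝ x^(-2), MU_y ∝ y^(-2), so MRS = (y/x)^(2) = p_x/p_y.
Solve for the ratio: y/x = [p_x/p_y]^(0.5).
With the ratio pinned down, the budget gives x* = M/(p_x + p_y·(y/x)) and y* = (y/x)·x*.
Numerically y/x = 1.076244, so x* = 155/(12 + 10.36·1.076244) = 6.6955 and y* = 1.076244·6.6955 = 7.206.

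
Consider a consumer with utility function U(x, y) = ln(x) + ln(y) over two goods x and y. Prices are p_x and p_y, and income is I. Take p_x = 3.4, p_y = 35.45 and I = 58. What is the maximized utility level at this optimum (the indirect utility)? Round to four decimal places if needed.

The MRS is y/x. Set MRS = p_x/p_y.
So p_y·y = p_x·x; combined with the budget, a share 0.5 of income goes to x.
Demand: x*(p_x,p_y,I) = 0.5·I/p_x and y* = 0.5·I/p_y.
At p_x=3.4, p_y=35.45, I=58: x* = 0.5·58/3.4 = 8.5294, y* = 0.8181.
Utility at the optimum: U(8.5294, 0.8181) = 1.9427.

V = 1.9427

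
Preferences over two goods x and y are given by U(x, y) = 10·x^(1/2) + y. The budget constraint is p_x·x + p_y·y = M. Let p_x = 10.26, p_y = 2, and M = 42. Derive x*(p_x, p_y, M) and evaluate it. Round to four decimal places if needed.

x* = 0.95

Set MRS = p_x/p_y: 5·x^(−1/2) = p_x/p_y.
Thus x* = (5·p_y/p_x)² — independent of M — with the rest of income spent on y.
Plugging in: x* = (5·2/10.26)² = 0.95.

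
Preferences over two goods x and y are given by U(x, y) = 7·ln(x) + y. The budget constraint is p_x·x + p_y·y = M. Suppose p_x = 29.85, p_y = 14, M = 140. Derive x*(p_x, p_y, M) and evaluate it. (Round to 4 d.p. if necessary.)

So x*(p_x,p_y) = 7·p_y/p_x, independent of income; and y* = (M − 7·p_y)/p_y.
At the given prices: x* = 7·14/29.85 = 3.2831.

x* = 3.2831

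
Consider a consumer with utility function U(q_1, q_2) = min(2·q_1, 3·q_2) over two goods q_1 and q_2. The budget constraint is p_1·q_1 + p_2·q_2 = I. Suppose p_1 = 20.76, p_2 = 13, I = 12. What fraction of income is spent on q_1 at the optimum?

With perfect complements, no substitution: consume in ratio q_1:q_2 = 3:2.
Budget: p_1·q_1 + p_2·(2/3)·q_1 = I, so (3·p_1 + 2·p_2)·q_1 = 3·I.
Demand: q_1*(p_1,p_2,I) = 3·I/(3·p_1 + 2·p_2), q_2* = 2·I/(3·p_1 + 2·p_2).
Here 3·20.76 + 2·13 = 88.28, giving q_1* = 0.4078 and q_2* = 0.2719.
Expenditure on q_1: 20.76·0.4078 = 8.4658; share = 0.7055.

share on q_1 = 0.7055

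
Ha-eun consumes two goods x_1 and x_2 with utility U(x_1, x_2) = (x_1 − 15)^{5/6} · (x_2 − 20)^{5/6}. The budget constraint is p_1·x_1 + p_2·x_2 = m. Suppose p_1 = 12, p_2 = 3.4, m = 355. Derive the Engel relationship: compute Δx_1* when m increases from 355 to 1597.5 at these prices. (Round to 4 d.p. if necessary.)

Δx_1* = 51.7708

Discretionary income = 355 − 15·12 − 20·3.4 = 107; x_1* = 15 + 0.5·107/12 = 19.4583.
At m' = 1597.5: x_1* = 71.2292. Change: 71.2292 − 19.4583 = 51.7708.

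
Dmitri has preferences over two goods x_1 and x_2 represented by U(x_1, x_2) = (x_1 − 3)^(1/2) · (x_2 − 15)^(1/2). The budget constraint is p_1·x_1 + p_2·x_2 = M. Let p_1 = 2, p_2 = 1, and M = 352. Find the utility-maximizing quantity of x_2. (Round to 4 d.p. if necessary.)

x_2* = 180.5

This is Cobb-Douglas in (x_1−3, x_2−15): tangency gives 0.5·p_2·(x_2−15) = 0.5·p_1·(x_1−3).
After buying the subsistence bundle (3, 15), a share 0.5 of the remaining income goes to x_1: x_1* = 3 + 0.5·(M − 3p_1 − 15p_2)/p_1.
Discretionary income = 352 − 3·2 − 15·1 = 331; x_2* = 15 + 0.5·331/1 = 180.5.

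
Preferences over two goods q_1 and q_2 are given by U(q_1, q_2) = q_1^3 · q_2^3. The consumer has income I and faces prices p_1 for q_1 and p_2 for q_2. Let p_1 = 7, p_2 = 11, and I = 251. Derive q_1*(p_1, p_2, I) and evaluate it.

q_1* = 17.9286

The MRS is q_2/q_1. Set MRS = p_1/p_2.
Rearranging, p_2·q_2 = p_1·q_1. Substituting into the budget gives p_1·q_1·(1 + 1) = I.
Demand: q_1*(p_1,p_2,I) = 0.5·I/p_1 and q_2* = 0.5·I/p_2.
At p_1=7, p_2=11, I=251: q_1* = 0.5·251/7 = 17.9286.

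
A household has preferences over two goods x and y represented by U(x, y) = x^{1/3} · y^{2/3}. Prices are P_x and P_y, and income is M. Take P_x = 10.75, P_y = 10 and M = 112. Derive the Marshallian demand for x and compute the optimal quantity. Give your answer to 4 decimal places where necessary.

Tangency: MRS = (1/2)·y/x = P_x/P_y.
So 1/3·P_y·y = 2/3·P_x·x; combined with the budget, a share 1/3 of income goes to x.
Demand: x*(P_x,P_y,M) = 1/3·M/P_x and y* = 2/3·M/P_y.
At P_x=10.75, P_y=10, M=112: x* = 1/3·112/10.75 = 3.4729.

x* = 3.4729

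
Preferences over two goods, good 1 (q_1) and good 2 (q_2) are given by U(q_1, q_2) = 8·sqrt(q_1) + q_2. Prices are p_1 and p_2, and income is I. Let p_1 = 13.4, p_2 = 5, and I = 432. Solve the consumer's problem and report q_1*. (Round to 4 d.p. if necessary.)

q_1* = 2.2277

Set MRS = p_1/p_2: 4·q_1^(−1/2) = p_1/p_2.
Solve: √q_1 = 4·p_2/p_1, so q_1*(p_1,p_2) = (4·p_2/p_1)², and q_2* = (I − p_1·q_1*)/p_2.
Plugging in: q_1* = (4·5/13.4)² = 2.2277.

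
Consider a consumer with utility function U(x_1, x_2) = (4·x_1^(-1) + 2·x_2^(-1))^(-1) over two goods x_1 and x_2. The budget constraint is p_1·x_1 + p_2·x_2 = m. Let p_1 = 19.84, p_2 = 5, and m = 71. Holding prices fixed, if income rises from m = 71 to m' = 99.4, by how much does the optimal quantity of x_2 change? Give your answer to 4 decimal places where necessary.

Δx_2* = 1.488

MRS = MU_x_1/MU_x_2 = 2·(x_2/x_1)^(2). Set equal to p_1/p_2.
Solve for the ratio: x_2/x_1 = [(1/2)·p_1/p_2]^(0.5).
Substitute x_2 = (x_2/x_1)·x_1 into the budget: x_1* = m/(p_1 + p_2·(x_2/x_1)).
Numerically x_2/x_1 = 1.408545, so x_1* = 71/(19.84 + 5·1.408545) = 2.6411 and x_2* = 1.408545·2.6411 = 3.7201.
At m' = 99.4: x_2* = 5.2082. Change: 5.2082 − 3.7201 = 1.488.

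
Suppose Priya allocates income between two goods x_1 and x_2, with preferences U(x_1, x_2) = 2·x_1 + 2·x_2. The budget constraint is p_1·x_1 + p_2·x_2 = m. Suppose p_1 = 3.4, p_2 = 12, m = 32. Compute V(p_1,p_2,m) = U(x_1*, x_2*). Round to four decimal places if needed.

x_1 gives more utility per dollar, so spend all income on x_1: x_1* = m/p_1, x_2* = 0.
Numerically: x_1* = 9.4118, x_2* = 0.
Utility at the optimum: U(9.4118, 0) = 18.8235.

V = 18.8235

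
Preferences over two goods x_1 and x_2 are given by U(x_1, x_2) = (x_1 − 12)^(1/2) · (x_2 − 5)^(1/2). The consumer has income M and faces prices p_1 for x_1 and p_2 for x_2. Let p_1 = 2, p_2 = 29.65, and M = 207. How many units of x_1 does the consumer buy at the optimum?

x_1* = 20.6875

This is Cobb-Douglas in (x_1−12, x_2−5): tangency gives 0.5·p_2·(x_2−5) = 0.5·p_1·(x_1−12).
After buying the subsistence bundle (12, 5), a share 0.5 of the remaining income goes to x_1: x_1* = 12 + 0.5·(M − 12p_1 − 5p_2)/p_1.
Discretionary income = 207 − 12·2 − 5·29.65 = 34.75; x_1* = 12 + 0.5·34.75/2 = 20.6875.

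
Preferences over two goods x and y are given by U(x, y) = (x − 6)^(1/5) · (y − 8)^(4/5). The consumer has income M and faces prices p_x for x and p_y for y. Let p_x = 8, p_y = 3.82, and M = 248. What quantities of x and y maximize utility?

x* = 10.236, y* = 43.4848

This is Cobb-Douglas in (x−6, y−8): tangency gives 0.2·p_y·(y−8) = 0.8·p_x·(x−6).
Substituting into the budget: x* = 6 + 0.2·(M − 6·p_x − 8·p_y)/p_x, and y* = 8 + 0.8·(…)/p_y.
Discretionary income = 248 − 6·8 − 8·3.82 = 169.44; x* = 6 + 0.2·169.44/8 = 10.236; y* = 8 + 0.8·169.44/3.82 = 43.4848.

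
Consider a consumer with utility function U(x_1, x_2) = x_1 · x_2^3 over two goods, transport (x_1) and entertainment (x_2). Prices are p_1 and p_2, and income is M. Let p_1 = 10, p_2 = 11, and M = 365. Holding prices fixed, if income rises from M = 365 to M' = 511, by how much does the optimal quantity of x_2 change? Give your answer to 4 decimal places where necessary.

Demand: x_1*(p_1,p_2,M) = 0.25·M/p_1 and x_2* = 0.75·M/p_2.
At p_1=10, p_2=11, M=365: x_2* = 0.75·365/11 = 24.8864.
At M' = 511: x_2* = 34.8409. Change: 34.8409 − 24.8864 = 9.9545.

Δx_2* = 9.9545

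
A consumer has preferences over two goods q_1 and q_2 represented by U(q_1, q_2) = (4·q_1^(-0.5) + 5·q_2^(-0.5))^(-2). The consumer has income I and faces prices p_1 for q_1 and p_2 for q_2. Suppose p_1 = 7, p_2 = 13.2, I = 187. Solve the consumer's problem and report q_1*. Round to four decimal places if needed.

q_1* = 10.9772

MU_q_1 ∝ 4·q_1^(-1.5), MU_q_2 ∝ 5·q_2^(-1.5), so MRS = (4/5)·(q_2/q_1)^(1.5) = p_1/p_2.
Hence q_2/q_1 = ((5/4)·p_1/p_2)^(1/(1.5)), i.e. raised to the 2/3 power.
Substitute q_2 = (q_2/q_1)·q_1 into the budget: q_1* = I/(p_1 + p_2·(q_2/q_1)).
Numerically q_2/q_1 = 0.760249, so q_1* = 187/(7 + 13.2·0.760249) = 10.9772.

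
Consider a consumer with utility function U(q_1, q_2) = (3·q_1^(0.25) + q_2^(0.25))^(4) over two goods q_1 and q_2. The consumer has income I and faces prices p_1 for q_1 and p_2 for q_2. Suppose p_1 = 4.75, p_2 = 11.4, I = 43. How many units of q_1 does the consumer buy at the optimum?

q_1* = 7.72

From the CES first-order condition, 3·(q_2/q_1)^(0.75) = p_1/p_2.
Hence q_2/q_1 = ((1/3)·p_1/p_2)^(1/(0.75)), i.e. raised to the 4/3 power.
Substitute q_2 = (q_2/q_1)·q_1 into the budget: q_1* = I/(p_1 + p_2·(q_2/q_1)).
Numerically q_2/q_1 = 0.071927, so q_1* = 43/(4.75 + 11.4·0.071927) = 7.72.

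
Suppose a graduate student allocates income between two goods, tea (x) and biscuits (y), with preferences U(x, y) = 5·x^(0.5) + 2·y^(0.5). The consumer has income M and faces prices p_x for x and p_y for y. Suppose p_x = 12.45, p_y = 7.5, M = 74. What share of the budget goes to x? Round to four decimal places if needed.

share on x = 0.7901

MRS = MU_x/MU_y = (5/2)·(y/x)^(0.5). Set equal to p_x/p_y.
Hence y/x = ((2/5)·p_x/p_y)^(1/(0.5)), i.e. raised to the 2 power.
With the ratio pinned down, the budget gives x* = M/(p_x + p_y·(y/x)) and y* = (y/x)·x*.
Numerically y/x = 0.440896, so x* = 74/(12.45 + 7.5·0.440896) = 4.6964 and y* = 0.440896·4.6964 = 2.0706.
Expenditure on x: 12.45·4.6964 = 58.4703; share = 0.7901.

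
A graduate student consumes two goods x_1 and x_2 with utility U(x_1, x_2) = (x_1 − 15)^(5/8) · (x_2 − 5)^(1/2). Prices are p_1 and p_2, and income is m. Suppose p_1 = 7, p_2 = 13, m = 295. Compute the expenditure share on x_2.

This is Cobb-Douglas in (x_1−15, x_2−5): tangency gives 0.625·p_2·(x_2−5) = 0.5·p_1·(x_1−15).
After buying the subsistence bundle (15, 5), a share 5/9 of the remaining income goes to x_1: x_1* = 15 + 5/9·(m − 15p_1 − 5p_2)/p_1.
Discretionary income = 295 − 15·7 − 5·13 = 125; x_1* = 15 + 5/9·125/7 = 24.9206; x_2* = 5 + 4/9·125/13 = 9.2735.
Expenditure on x_2: 13·9.2735 = 120.5556; share = 0.4087.

share on x_2 = 0.4087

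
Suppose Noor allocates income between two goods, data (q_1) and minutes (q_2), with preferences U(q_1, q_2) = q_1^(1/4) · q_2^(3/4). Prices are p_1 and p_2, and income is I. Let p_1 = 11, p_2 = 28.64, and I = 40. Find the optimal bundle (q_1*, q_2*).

q_1* = 0.9091, q_2* = 1.0475

The MRS is (1/3)·q_2/q_1. Set MRS = p_1/p_2.
So 0.25·p_2·q_2 = 0.75·p_1·q_1; combined with the budget, a share 0.25 of income goes to q_1.
Demand: q_1*(p_1,p_2,I) = 0.25·I/p_1 and q_2* = 0.75·I/p_2.
At p_1=11, p_2=28.64, I=40: q_1* = 0.25·40/11 = 0.9091, q_2* = 1.0475.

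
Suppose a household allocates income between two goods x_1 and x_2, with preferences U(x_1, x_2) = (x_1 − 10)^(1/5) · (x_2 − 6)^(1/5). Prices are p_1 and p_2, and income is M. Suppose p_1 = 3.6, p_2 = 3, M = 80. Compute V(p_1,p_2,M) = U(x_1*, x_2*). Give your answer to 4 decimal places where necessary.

V = 1.7334

After buying the subsistence bundle (10, 6), a share 0.5 of the remaining income goes to x_1: x_1* = 10 + 0.5·(M − 10p_1 − 6p_2)/p_1.
Discretionary income = 80 − 10·3.6 − 6·3 = 26; x_1* = 10 + 0.5·26/3.6 = 13.6111; x_2* = 6 + 0.5·26/3 = 10.3333.
Utility at the optimum: U(13.6111, 10.3333) = 1.7334.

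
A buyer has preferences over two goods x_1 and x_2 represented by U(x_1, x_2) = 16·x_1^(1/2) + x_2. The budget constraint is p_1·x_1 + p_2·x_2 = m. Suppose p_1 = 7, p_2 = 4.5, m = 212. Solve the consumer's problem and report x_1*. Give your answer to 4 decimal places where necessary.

x_1* = 26.449

Plugging in: x_1* = (8·4.5/7)² = 26.449.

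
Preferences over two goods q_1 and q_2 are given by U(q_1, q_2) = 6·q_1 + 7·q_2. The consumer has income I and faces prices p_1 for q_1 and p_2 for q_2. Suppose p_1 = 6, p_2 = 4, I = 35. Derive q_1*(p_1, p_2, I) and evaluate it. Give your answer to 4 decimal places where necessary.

q_1* = 0

q_2 gives more utility per dollar, so spend all income on q_2: q_2* = I/p_2, q_1* = 0.
Numerically: q_1* = 0, q_2* = 8.75.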